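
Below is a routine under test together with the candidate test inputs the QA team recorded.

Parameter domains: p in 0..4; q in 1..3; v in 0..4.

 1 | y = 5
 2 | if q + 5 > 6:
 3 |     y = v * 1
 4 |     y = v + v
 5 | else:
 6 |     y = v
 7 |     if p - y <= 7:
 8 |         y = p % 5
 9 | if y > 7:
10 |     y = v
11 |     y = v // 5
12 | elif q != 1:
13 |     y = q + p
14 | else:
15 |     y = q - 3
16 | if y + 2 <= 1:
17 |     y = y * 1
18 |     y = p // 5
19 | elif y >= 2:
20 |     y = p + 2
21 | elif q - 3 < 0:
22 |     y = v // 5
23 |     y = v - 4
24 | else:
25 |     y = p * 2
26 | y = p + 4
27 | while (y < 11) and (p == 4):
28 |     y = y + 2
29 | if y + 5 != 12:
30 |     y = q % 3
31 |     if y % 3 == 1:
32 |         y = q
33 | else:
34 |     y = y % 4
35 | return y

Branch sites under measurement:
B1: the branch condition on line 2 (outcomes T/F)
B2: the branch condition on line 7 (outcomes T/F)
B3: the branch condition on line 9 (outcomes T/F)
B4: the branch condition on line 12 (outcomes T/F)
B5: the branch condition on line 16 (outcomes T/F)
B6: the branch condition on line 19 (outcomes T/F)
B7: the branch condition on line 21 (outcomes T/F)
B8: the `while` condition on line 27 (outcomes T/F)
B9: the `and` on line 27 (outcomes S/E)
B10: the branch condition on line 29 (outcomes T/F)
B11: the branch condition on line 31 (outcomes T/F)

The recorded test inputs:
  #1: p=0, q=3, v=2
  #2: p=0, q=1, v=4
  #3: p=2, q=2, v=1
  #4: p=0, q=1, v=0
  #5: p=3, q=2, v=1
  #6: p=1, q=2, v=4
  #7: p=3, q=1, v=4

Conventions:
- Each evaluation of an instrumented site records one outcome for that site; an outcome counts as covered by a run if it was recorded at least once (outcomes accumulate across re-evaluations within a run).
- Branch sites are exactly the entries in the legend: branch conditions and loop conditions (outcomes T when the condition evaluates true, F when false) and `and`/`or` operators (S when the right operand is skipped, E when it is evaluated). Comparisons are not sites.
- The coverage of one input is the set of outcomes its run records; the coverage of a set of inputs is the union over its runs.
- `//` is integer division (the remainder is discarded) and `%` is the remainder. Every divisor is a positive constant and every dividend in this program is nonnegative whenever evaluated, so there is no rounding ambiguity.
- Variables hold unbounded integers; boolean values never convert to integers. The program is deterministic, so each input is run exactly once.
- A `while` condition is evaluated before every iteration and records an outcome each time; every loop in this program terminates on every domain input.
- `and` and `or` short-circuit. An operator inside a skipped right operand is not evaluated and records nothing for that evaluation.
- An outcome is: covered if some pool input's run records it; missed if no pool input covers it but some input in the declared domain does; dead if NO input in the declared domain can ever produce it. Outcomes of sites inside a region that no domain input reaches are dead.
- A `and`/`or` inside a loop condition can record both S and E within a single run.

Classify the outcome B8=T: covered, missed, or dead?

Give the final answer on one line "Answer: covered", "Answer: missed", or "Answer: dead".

no pool input records B8=T
but domain input (p=4, q=1, v=0) does record it -> reachable, so missed

Answer: missed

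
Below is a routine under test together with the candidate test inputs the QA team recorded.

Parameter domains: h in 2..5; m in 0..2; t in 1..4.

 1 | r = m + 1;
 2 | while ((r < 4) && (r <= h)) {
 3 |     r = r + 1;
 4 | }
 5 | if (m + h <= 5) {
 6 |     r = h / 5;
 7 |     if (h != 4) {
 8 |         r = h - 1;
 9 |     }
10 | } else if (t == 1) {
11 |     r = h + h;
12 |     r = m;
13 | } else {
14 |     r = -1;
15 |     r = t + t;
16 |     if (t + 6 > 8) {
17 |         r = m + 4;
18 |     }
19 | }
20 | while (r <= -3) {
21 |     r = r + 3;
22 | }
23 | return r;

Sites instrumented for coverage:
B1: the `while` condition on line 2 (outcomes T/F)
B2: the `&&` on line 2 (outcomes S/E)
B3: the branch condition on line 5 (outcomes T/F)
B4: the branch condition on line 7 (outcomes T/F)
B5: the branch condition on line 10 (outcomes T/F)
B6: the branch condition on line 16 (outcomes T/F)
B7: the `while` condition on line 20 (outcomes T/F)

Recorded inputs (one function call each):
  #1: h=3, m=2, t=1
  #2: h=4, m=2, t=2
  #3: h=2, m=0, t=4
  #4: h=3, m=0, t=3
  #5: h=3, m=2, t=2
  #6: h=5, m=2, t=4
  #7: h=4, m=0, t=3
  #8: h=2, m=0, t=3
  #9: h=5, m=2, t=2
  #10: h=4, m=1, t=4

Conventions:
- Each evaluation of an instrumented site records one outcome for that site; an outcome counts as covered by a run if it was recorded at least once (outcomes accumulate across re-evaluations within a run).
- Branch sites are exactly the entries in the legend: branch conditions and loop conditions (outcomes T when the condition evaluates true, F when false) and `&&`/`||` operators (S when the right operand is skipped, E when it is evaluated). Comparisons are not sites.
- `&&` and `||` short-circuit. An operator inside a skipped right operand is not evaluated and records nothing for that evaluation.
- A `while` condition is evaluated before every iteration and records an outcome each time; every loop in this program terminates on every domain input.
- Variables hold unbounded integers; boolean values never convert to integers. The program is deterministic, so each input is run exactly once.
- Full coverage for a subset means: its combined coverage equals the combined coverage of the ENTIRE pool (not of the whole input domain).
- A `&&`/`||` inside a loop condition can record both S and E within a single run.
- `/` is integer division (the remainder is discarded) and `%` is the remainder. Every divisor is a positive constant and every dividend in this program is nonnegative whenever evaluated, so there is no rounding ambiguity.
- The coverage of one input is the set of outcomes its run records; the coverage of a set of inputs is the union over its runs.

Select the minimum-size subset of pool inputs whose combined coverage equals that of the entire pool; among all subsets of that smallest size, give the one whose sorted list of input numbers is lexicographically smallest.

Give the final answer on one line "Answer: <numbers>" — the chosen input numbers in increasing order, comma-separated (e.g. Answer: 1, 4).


run #1 (h=3, m=2, t=1) runs B2->E, B1->T, B2->S, B1->F, B3->T, B4->T, B7->F; records B1=T, B1=F, B2=S, B2=E, B3=T, B4=T, B7=F
run #2 (h=4, m=2, t=2) runs B2->E, B1->T, B2->S, B1->F, B3->F, B5->F, B6->F, B7->F; records B1=T, B1=F, B2=S, B2=E, B3=F, B5=F, B6=F, B7=F
run #3 (h=2, m=0, t=4) runs B2->E, B1->T, B2->E, B1->T, B2->E, B1->F, B3->T, B4->T, B7->F; records B1=T, B1=F, B2=E, B3=T, B4=T, B7=F
run #4 (h=3, m=0, t=3) runs B2->E, B1->T, B2->E, B1->T, B2->E, B1->T, B2->S, B1->F, B3->T, B4->T, B7->F; records B1=T, B1=F, B2=S, B2=E, B3=T, B4=T, B7=F
run #5 (h=3, m=2, t=2) runs B2->E, B1->T, B2->S, B1->F, B3->T, B4->T, B7->F; records B1=T, B1=F, B2=S, B2=E, B3=T, B4=T, B7=F
run #6 (h=5, m=2, t=4) runs B2->E, B1->T, B2->S, B1->F, B3->F, B5->F, B6->T, B7->F; records B1=T, B1=F, B2=S, B2=E, B3=F, B5=F, B6=T, B7=F
run #7 (h=4, m=0, t=3) runs B2->E, B1->T, B2->E, B1->T, B2->E, B1->T, B2->S, B1->F, B3->T, B4->F, B7->F; records B1=T, B1=F, B2=S, B2=E, B3=T, B4=F, B7=F
run #8 (h=2, m=0, t=3) runs B2->E, B1->T, B2->E, B1->T, B2->E, B1->F, B3->T, B4->T, B7->F; records B1=T, B1=F, B2=E, B3=T, B4=T, B7=F
run #9 (h=5, m=2, t=2) runs B2->E, B1->T, B2->S, B1->F, B3->F, B5->F, B6->F, B7->F; records B1=T, B1=F, B2=S, B2=E, B3=F, B5=F, B6=F, B7=F
run #10 (h=4, m=1, t=4) runs B2->E, B1->T, B2->E, B1->T, B2->S, B1->F, B3->T, B4->F, B7->F; records B1=T, B1=F, B2=S, B2=E, B3=T, B4=F, B7=F
the full pool covers 12 outcomes: B1=T, B1=F, B2=S, B2=E, B3=T, B3=F, B4=T, B4=F, B5=F, B6=T, B6=F, B7=F
no size-1 subset reaches all 12 outcomes (best union: 8/12)
no size-2 subset reaches all 12 outcomes (best union: 10/12)
no size-3 subset reaches all 12 outcomes (best union: 11/12)
inputs {1, 2, 6, 7} (size 4) cover everything; no size-4 subset with a lexicographically smaller index list covers all 12
Answer: 1, 2, 6, 7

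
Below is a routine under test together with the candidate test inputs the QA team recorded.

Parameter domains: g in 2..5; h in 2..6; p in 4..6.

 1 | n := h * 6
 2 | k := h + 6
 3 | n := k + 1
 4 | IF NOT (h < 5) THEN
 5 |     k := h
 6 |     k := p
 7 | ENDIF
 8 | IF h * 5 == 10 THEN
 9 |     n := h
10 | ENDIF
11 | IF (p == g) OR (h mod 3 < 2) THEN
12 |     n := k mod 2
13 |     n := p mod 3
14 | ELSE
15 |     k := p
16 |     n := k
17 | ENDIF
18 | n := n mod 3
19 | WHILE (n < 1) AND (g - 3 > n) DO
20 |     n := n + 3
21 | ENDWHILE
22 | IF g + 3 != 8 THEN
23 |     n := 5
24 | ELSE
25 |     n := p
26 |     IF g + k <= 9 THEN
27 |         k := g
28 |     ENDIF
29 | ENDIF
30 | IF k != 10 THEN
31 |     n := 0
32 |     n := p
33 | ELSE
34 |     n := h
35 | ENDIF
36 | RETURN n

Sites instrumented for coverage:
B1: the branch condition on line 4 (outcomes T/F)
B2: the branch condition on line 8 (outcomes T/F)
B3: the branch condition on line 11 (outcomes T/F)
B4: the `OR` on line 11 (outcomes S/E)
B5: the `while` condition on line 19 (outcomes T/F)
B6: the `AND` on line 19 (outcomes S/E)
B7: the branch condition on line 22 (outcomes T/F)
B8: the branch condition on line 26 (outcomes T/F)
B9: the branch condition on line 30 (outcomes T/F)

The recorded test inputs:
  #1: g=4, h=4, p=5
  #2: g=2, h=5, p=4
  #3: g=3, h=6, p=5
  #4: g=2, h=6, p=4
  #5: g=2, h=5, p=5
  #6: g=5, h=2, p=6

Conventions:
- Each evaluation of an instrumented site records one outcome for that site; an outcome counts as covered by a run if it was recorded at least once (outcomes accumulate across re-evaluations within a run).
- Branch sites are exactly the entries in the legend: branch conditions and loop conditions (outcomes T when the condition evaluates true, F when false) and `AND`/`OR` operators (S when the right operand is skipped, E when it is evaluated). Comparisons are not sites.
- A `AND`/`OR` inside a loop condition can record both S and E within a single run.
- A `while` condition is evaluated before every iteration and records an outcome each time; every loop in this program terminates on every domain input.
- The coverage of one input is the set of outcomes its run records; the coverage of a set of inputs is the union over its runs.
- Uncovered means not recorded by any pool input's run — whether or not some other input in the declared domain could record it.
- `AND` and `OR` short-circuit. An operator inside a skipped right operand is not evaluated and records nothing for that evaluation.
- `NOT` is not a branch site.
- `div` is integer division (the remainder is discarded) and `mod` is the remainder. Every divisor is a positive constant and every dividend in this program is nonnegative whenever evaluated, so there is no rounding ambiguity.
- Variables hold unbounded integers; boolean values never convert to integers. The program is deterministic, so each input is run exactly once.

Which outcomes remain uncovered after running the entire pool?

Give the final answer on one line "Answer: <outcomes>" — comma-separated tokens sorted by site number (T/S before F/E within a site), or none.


run #1 (g=4, h=4, p=5) runs B1->F, B2->F, B4->E, B3->T, B6->S, B5->F, B7->T, B9->F; records B1=F, B2=F, B3=T, B4=E, B5=F, B6=S, B7=T, B9=F
run #2 (g=2, h=5, p=4) runs B1->T, B2->F, B4->E, B3->F, B6->S, B5->F, B7->T, B9->T; records B1=T, B2=F, B3=F, B4=E, B5=F, B6=S, B7=T, B9=T
run #3 (g=3, h=6, p=5) runs B1->T, B2->F, B4->E, B3->T, B6->S, B5->F, B7->T, B9->T; records B1=T, B2=F, B3=T, B4=E, B5=F, B6=S, B7=T, B9=T
run #4 (g=2, h=6, p=4) runs B1->T, B2->F, B4->E, B3->T, B6->S, B5->F, B7->T, B9->T; records B1=T, B2=F, B3=T, B4=E, B5=F, B6=S, B7=T, B9=T
run #5 (g=2, h=5, p=5) runs B1->T, B2->F, B4->E, B3->F, B6->S, B5->F, B7->T, B9->T; records B1=T, B2=F, B3=F, B4=E, B5=F, B6=S, B7=T, B9=T
run #6 (g=5, h=2, p=6) runs B1->F, B2->T, B4->E, B3->F, B6->E, B5->T, B6->S, B5->F, B7->F, B8->F, B9->T; records B1=F, B2=T, B3=F, B4=E, B5=T, B5=F, B6=S, B6=E, B7=F, B8=F, B9=T
union over the pool: B1=T, B1=F, B2=T, B2=F, B3=T, B3=F, B4=E, B5=T, B5=F, B6=S, B6=E, B7=T, B7=F, B8=F, B9=T, B9=F
uncovered (2 of 18): B4=S, B8=T
Answer: B4=S, B8=T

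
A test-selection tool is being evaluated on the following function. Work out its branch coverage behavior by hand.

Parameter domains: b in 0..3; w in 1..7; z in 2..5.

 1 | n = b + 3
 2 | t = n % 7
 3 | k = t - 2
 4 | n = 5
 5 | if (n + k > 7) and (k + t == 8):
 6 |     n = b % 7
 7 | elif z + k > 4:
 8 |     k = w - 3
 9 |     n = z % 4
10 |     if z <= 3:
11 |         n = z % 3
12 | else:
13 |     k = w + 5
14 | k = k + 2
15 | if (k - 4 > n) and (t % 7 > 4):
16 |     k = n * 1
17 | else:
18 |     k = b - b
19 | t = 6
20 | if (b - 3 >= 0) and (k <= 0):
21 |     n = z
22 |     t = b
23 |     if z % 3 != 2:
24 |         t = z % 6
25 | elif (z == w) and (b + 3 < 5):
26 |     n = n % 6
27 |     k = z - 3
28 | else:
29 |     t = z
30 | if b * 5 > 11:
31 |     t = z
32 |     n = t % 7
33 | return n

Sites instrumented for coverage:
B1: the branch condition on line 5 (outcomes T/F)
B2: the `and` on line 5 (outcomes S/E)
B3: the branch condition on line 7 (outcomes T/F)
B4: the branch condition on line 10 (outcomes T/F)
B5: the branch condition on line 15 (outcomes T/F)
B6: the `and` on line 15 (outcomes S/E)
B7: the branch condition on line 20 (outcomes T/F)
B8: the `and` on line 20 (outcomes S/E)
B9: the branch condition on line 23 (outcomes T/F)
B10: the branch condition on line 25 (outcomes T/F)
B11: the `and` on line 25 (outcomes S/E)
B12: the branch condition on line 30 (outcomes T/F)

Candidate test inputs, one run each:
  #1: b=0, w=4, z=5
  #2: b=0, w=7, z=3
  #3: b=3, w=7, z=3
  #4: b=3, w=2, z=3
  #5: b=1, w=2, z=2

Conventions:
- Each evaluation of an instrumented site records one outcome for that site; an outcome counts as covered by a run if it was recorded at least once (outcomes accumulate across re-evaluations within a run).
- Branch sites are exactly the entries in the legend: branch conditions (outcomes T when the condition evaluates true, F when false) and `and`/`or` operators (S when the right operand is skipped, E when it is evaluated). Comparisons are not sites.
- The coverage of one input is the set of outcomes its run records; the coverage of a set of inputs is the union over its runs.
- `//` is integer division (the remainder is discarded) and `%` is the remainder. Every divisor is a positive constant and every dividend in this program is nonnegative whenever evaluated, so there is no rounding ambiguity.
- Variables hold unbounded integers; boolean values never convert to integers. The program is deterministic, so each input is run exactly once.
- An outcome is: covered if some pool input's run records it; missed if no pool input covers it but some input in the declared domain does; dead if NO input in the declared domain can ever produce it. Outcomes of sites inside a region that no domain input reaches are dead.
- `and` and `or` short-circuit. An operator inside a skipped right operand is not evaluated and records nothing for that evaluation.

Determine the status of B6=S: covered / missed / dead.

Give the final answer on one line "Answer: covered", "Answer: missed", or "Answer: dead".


B6=S is recorded by pool input(s) 1, 4, 5 -> covered
Answer: covered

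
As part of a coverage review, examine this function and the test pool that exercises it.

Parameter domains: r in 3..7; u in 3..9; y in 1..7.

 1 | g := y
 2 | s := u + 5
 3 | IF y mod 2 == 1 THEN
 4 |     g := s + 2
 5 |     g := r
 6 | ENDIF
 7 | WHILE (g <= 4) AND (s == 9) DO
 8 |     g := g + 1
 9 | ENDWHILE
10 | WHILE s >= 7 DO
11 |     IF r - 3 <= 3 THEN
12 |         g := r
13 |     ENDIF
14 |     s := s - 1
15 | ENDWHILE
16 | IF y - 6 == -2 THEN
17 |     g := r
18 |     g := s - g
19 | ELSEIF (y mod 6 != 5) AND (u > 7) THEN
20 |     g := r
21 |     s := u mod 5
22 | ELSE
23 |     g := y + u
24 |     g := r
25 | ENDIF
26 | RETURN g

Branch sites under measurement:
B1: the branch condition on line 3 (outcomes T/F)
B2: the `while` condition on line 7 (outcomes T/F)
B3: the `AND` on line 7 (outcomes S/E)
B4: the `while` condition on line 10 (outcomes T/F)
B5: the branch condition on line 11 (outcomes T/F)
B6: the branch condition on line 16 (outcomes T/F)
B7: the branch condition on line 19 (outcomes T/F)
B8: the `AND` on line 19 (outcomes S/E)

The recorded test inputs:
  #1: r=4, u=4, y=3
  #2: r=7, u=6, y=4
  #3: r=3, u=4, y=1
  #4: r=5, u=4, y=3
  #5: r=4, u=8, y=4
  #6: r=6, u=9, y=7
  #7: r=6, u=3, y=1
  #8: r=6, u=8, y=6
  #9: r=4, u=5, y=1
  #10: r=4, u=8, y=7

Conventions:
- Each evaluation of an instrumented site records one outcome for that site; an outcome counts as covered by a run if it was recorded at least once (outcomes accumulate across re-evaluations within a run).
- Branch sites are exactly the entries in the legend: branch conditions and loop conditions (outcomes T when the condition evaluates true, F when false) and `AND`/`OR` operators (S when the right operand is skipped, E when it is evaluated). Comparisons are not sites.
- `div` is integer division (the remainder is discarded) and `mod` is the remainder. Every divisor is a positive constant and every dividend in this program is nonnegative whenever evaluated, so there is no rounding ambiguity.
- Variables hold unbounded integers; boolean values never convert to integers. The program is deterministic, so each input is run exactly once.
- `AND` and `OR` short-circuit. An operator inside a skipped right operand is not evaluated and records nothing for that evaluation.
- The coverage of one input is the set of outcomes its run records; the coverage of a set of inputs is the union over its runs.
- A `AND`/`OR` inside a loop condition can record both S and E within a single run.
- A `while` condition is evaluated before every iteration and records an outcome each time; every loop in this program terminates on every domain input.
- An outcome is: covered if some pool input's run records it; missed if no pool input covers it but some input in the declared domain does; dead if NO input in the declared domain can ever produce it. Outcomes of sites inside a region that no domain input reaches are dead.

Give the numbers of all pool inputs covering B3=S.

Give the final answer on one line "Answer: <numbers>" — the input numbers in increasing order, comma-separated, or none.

input #1 (r=4, u=4, y=3): produces B3=S
input #2 (r=7, u=6, y=4): does not produce B3=S
input #3 (r=3, u=4, y=1): produces B3=S
input #4 (r=5, u=4, y=3): produces B3=S
input #5 (r=4, u=8, y=4): does not produce B3=S
input #6 (r=6, u=9, y=7): produces B3=S
input #7 (r=6, u=3, y=1): produces B3=S
input #8 (r=6, u=8, y=6): produces B3=S
input #9 (r=4, u=5, y=1): does not produce B3=S
input #10 (r=4, u=8, y=7): does not produce B3=S

Answer: 1, 3, 4, 6, 7, 8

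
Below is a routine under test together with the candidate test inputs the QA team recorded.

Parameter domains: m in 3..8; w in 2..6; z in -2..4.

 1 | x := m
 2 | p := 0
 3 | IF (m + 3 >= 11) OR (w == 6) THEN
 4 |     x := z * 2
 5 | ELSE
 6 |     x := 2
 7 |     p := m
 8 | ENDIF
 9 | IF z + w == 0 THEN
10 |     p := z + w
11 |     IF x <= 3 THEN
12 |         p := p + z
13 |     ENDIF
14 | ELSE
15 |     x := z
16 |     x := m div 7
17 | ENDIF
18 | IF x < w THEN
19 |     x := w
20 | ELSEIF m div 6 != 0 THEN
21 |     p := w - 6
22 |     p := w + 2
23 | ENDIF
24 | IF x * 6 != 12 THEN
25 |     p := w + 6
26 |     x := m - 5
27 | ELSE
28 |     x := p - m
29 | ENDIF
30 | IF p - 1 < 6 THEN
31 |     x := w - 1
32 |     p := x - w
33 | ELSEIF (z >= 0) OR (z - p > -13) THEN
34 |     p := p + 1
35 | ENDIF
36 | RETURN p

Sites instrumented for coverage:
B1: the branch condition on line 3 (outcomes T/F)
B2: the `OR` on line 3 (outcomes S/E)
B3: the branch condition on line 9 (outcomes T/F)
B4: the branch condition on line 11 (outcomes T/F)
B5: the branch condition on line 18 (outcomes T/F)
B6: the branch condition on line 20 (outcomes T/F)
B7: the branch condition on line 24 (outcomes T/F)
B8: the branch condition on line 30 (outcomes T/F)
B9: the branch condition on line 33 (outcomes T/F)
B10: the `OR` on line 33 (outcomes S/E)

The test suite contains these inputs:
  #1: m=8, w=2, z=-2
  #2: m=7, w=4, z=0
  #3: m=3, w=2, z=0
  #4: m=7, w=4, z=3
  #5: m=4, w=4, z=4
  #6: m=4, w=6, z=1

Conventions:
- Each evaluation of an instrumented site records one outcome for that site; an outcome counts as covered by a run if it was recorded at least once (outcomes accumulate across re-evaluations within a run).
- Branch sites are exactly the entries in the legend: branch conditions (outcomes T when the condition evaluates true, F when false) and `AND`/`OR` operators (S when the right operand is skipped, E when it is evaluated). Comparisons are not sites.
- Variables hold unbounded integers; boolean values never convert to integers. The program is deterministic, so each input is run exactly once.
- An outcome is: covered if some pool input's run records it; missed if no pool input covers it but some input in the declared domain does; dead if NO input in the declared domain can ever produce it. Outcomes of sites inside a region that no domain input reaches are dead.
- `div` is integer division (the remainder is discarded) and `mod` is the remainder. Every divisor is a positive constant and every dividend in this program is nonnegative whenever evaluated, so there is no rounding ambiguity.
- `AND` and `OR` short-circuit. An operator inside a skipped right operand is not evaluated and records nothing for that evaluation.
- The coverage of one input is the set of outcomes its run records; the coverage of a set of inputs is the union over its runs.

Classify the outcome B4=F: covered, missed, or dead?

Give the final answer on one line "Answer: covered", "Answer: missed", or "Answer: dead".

no pool input records B4=F
checking all 210 inputs in the declared domain: B4=F is never recorded -> dead

Answer: dead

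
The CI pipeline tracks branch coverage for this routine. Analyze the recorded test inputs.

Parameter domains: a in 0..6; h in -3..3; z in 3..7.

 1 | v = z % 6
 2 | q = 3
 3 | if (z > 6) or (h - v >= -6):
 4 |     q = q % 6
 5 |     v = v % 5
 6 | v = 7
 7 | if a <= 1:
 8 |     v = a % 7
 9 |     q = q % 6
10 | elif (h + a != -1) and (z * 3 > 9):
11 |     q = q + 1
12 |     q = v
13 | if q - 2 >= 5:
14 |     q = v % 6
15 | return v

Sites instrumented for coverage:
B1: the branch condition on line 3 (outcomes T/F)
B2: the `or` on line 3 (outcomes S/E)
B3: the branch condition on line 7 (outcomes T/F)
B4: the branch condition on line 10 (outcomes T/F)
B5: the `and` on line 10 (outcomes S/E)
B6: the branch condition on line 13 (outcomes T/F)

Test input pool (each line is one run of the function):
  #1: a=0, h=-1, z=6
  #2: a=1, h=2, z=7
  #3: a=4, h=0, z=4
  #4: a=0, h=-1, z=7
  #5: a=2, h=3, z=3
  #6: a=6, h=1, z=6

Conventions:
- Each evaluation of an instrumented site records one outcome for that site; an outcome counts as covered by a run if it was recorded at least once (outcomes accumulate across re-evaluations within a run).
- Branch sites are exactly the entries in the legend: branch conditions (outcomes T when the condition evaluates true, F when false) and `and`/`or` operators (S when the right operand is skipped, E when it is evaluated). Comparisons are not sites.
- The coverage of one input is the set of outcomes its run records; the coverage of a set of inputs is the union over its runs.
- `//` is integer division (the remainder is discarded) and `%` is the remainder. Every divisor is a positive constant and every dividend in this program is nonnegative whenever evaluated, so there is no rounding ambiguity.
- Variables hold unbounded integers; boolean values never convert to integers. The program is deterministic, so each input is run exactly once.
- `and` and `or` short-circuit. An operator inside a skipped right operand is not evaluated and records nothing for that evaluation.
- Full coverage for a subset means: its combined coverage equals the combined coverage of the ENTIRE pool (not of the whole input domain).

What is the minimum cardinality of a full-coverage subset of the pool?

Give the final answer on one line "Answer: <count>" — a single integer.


#1 (a=0, h=-1, z=6) -> B2->E, B1->T, B3->T, B6->F; covered: B1=T, B2=E, B3=T, B6=F
#2 (a=1, h=2, z=7) -> B2->S, B1->T, B3->T, B6->F; covered: B1=T, B2=S, B3=T, B6=F
#3 (a=4, h=0, z=4) -> B2->E, B1->T, B3->F, B5->E, B4->T, B6->T; covered: B1=T, B2=E, B3=F, B4=T, B5=E, B6=T
#4 (a=0, h=-1, z=7) -> B2->S, B1->T, B3->T, B6->F; covered: B1=T, B2=S, B3=T, B6=F
#5 (a=2, h=3, z=3) -> B2->E, B1->T, B3->F, B5->E, B4->F, B6->F; covered: B1=T, B2=E, B3=F, B4=F, B5=E, B6=F
#6 (a=6, h=1, z=6) -> B2->E, B1->T, B3->F, B5->E, B4->T, B6->T; covered: B1=T, B2=E, B3=F, B4=T, B5=E, B6=T
pool-wide coverage (10 outcomes): B1=T, B2=S, B2=E, B3=T, B3=F, B4=T, B4=F, B5=E, B6=T, B6=F
no size-1 subset reaches all 10 outcomes (best union: 6/10)
no size-2 subset reaches all 10 outcomes (best union: 9/10)
at size 3, {2, 3, 5} reaches all 10 outcomes; every lexicographically earlier size-3 subset fails
Answer: 3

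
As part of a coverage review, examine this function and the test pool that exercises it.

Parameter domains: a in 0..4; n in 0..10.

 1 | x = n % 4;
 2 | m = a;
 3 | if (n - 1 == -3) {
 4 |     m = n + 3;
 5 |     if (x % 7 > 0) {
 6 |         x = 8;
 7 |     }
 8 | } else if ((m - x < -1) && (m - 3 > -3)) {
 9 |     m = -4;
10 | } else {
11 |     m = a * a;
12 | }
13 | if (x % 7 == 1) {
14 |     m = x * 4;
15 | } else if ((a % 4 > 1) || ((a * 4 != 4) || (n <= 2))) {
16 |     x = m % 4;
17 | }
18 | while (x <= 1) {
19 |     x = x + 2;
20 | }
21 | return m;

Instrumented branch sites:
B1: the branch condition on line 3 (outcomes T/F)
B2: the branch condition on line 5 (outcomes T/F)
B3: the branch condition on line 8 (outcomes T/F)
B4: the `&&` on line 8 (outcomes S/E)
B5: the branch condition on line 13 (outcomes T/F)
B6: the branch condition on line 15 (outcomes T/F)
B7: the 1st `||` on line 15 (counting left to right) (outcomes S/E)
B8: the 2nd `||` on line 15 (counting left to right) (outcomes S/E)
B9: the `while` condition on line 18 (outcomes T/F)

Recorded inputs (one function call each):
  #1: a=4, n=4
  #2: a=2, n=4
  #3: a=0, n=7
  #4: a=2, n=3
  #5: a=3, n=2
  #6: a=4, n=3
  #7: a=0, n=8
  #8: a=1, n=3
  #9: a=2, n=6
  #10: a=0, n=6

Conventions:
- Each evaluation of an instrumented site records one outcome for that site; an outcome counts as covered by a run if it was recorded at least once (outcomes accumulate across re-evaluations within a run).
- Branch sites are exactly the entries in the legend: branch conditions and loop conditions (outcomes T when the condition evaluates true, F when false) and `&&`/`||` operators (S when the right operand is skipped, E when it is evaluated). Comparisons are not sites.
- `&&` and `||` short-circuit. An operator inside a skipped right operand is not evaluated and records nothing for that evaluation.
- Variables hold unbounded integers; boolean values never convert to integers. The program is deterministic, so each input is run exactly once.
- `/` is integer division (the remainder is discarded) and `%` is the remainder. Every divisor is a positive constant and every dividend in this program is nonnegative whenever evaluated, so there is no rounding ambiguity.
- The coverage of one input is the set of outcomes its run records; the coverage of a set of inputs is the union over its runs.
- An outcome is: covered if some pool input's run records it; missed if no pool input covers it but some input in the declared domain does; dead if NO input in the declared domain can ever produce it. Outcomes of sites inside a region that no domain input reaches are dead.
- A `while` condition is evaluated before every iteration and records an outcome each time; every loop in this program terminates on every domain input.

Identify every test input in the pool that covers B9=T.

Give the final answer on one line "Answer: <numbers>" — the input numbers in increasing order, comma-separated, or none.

input #1 (a=4, n=4): records B9=T
input #2 (a=2, n=4): records B9=T
input #3 (a=0, n=7): records B9=T
input #4 (a=2, n=3): records B9=T
input #5 (a=3, n=2): records B9=T
input #6 (a=4, n=3): records B9=T
input #7 (a=0, n=8): records B9=T
input #8 (a=1, n=3): does not record B9=T
input #9 (a=2, n=6): records B9=T
input #10 (a=0, n=6): records B9=T

Answer: 1, 2, 3, 4, 5, 6, 7, 9, 10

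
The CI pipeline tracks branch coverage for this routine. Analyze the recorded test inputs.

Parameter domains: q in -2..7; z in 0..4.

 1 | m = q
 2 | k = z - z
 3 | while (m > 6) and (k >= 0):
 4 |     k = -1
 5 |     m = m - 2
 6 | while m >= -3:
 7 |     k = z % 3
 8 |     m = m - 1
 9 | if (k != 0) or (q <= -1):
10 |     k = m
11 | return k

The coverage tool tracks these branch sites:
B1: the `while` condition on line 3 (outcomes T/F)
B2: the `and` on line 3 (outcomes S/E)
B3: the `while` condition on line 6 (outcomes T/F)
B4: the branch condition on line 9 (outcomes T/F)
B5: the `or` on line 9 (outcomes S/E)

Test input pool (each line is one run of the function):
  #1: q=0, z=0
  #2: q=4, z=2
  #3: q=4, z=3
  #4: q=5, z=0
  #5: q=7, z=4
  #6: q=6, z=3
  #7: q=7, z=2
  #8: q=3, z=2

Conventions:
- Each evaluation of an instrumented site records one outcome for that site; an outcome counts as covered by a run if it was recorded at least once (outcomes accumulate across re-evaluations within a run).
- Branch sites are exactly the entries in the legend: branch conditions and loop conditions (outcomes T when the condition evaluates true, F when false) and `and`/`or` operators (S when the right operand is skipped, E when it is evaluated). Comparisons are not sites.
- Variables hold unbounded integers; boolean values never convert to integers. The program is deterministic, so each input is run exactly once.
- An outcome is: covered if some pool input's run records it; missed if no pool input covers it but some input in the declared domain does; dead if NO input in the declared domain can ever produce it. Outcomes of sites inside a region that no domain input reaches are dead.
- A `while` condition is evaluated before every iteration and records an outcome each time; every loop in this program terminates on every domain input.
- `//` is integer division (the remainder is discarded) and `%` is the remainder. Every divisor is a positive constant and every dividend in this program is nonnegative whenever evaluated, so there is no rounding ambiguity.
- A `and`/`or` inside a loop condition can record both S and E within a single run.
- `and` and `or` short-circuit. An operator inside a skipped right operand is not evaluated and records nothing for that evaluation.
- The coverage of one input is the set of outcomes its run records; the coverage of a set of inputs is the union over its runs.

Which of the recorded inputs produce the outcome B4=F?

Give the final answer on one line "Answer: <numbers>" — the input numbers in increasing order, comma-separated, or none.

input #1 (q=0, z=0): covers B4=F
input #2 (q=4, z=2): misses B4=F
input #3 (q=4, z=3): covers B4=F
input #4 (q=5, z=0): covers B4=F
input #5 (q=7, z=4): misses B4=F
input #6 (q=6, z=3): covers B4=F
input #7 (q=7, z=2): misses B4=F
input #8 (q=3, z=2): misses B4=F

Answer: 1, 3, 4, 6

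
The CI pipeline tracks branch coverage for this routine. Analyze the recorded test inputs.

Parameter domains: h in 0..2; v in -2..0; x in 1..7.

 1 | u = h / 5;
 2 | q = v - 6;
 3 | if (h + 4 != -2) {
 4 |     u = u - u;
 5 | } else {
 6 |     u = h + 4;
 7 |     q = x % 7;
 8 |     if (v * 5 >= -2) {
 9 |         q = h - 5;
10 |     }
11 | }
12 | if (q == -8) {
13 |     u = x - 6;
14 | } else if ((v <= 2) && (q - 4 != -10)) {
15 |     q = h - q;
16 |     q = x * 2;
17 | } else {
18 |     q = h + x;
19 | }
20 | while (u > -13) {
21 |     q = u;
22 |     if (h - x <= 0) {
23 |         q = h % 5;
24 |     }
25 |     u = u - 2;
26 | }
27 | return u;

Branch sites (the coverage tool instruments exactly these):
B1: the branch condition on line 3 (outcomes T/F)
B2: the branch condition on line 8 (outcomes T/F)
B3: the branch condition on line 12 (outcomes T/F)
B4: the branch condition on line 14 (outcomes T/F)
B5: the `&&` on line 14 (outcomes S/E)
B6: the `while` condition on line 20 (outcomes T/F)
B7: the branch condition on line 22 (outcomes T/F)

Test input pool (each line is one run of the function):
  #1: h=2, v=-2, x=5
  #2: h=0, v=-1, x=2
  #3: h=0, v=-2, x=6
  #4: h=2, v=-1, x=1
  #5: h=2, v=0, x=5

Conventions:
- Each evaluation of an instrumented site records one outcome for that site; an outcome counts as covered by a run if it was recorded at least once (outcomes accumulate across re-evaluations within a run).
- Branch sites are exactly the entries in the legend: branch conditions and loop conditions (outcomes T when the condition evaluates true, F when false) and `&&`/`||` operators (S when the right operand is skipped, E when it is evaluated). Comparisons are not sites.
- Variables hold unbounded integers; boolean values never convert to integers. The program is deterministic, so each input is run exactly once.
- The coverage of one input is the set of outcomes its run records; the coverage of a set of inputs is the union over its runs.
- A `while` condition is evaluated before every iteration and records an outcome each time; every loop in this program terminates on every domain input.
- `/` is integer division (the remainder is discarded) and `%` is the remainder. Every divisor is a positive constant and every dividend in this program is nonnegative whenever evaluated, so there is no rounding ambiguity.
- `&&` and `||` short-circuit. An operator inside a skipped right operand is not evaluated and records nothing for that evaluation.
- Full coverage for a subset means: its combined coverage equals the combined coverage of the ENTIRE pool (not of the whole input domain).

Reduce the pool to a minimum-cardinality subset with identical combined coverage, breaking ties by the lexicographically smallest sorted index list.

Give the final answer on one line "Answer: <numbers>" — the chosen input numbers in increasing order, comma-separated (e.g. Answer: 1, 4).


#1 (h=2, v=-2, x=5) -> covered: B1=T, B3=T, B6=T, B6=F, B7=T
#2 (h=0, v=-1, x=2) -> covered: B1=T, B3=F, B4=T, B5=E, B6=T, B6=F, B7=T
#3 (h=0, v=-2, x=6) -> covered: B1=T, B3=T, B6=T, B6=F, B7=T
#4 (h=2, v=-1, x=1) -> covered: B1=T, B3=F, B4=T, B5=E, B6=T, B6=F, B7=F
#5 (h=2, v=0, x=5) -> covered: B1=T, B3=F, B4=F, B5=E, B6=T, B6=F, B7=T
union over all inputs: B1=T, B3=T, B3=F, B4=T, B4=F, B5=E, B6=T, B6=F, B7=T, B7=F (10 outcomes)
every size-1 subset falls short of the 10 outcomes (best: 7/10)
every size-2 subset falls short of the 10 outcomes (best: 9/10)
size 3: inputs {1, 4, 5} cover all 10 outcomes, and no lexicographically smaller subset of this size does
Answer: 1, 4, 5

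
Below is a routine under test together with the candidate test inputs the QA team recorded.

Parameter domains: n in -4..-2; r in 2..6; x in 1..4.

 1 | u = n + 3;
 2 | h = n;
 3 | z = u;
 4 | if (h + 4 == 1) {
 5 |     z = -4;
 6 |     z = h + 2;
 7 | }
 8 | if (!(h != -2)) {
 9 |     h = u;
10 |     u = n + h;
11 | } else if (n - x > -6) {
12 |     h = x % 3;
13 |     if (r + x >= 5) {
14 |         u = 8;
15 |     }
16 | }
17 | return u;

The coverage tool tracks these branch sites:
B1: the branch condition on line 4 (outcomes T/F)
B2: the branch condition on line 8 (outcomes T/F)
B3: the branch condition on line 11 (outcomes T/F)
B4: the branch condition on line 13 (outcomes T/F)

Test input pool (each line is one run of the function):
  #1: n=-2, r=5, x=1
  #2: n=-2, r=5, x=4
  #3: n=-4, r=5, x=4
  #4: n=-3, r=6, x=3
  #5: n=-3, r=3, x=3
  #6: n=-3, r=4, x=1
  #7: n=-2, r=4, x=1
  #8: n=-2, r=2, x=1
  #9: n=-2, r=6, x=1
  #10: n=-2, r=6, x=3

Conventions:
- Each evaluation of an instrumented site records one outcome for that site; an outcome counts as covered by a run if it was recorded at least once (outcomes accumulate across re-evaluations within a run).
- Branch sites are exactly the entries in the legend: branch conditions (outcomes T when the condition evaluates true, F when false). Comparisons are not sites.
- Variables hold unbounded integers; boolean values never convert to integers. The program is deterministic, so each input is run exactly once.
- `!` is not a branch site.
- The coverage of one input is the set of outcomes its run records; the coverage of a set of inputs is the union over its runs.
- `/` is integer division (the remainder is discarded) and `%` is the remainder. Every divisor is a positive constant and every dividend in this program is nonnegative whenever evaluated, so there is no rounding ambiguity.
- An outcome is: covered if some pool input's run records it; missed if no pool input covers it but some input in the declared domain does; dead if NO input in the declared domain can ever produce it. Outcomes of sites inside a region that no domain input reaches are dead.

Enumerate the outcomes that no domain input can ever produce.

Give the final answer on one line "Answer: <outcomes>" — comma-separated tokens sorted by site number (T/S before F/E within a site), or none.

checking every outcome against all 60 domain inputs:
  reachable outcomes have witnesses, e.g. B1=T (e.g. n=-3, r=2, x=1), B1=F (e.g. n=-4, r=2, x=1), B2=T (e.g. n=-2, r=2, x=1), B2=F (e.g. n=-4, r=2, x=1)

Answer: none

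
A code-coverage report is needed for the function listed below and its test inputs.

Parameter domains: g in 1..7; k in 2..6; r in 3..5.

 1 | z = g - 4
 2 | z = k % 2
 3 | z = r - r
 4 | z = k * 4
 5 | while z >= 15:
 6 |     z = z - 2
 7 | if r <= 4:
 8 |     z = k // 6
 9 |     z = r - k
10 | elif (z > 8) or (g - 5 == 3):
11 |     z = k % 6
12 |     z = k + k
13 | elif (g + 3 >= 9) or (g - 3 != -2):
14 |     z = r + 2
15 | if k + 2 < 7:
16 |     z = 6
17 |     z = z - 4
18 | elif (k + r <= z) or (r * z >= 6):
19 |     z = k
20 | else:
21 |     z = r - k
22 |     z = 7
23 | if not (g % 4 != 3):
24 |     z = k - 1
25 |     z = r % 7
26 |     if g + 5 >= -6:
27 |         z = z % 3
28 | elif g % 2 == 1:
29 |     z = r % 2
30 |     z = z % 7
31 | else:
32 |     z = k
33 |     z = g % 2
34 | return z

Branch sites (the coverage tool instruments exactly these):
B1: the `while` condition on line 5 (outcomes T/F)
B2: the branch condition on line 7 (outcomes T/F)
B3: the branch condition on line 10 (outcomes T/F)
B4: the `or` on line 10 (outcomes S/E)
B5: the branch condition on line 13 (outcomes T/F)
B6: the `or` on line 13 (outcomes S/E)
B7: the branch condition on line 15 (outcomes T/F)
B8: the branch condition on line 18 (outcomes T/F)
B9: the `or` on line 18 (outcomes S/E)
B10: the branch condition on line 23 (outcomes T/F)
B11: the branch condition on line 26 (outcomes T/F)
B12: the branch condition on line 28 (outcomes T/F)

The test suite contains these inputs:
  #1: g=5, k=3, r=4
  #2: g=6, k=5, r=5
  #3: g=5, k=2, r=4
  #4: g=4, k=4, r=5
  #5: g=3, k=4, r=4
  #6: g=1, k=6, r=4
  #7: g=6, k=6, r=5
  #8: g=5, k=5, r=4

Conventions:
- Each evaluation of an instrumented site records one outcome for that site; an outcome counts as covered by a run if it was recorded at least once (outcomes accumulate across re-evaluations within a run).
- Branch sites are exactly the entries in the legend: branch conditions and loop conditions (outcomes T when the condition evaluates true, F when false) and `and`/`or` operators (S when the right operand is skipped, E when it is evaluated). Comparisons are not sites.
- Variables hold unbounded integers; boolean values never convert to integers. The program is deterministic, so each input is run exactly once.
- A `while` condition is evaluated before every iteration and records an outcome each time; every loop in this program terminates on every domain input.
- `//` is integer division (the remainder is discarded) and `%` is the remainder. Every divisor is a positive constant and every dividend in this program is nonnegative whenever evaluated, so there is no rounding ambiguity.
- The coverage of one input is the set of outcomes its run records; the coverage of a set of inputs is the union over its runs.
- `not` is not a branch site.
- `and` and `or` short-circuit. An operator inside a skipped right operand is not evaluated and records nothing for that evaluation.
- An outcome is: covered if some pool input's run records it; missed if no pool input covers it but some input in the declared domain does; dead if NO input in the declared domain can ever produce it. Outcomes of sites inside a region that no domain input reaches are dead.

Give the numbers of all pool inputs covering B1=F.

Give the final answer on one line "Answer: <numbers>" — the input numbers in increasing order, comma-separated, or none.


input #1 (g=5, k=3, r=4): produces B1=F
input #2 (g=6, k=5, r=5): produces B1=F
input #3 (g=5, k=2, r=4): produces B1=F
input #4 (g=4, k=4, r=5): produces B1=F
input #5 (g=3, k=4, r=4): produces B1=F
input #6 (g=1, k=6, r=4): produces B1=F
input #7 (g=6, k=6, r=5): produces B1=F
input #8 (g=5, k=5, r=4): produces B1=F
Answer: 1, 2, 3, 4, 5, 6, 7, 8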